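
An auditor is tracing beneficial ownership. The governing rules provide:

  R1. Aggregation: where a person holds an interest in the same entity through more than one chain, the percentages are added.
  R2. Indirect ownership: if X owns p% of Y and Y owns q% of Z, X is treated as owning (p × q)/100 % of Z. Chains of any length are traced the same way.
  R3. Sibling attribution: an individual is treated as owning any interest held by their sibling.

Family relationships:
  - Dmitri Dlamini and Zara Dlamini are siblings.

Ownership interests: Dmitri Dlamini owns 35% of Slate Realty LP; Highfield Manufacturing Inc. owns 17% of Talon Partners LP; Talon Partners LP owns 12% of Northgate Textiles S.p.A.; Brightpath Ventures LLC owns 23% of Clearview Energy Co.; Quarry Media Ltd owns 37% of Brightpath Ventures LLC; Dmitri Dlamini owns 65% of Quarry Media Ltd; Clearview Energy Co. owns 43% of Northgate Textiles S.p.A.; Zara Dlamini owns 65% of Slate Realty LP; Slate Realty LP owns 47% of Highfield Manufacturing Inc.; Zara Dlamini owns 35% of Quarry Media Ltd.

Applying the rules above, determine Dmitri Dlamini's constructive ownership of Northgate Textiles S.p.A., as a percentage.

4.6181%

By sibling attribution (R3), Dmitri Dlamini is treated as also owning Zara Dlamini's interest in Slate Realty LP, giving 35% + 65% = 100%.
By sibling attribution (R3), Dmitri Dlamini is treated as also owning Zara Dlamini's interest in Quarry Media Ltd, giving 65% + 35% = 100%.
Chain via Slate Realty LP → Highfield Manufacturing Inc. → Talon Partners LP (R2): 100% × 47% × 17% × 12% = 0.9588% of Northgate Textiles S.p.A.
Chain via Quarry Media Ltd → Brightpath Ventures LLC → Clearview Energy Co. (R2): 100% × 37% × 23% × 43% = 3.6593% of Northgate Textiles S.p.A.
Aggregating (R1): 0.9588% + 3.6593% = 4.6181%.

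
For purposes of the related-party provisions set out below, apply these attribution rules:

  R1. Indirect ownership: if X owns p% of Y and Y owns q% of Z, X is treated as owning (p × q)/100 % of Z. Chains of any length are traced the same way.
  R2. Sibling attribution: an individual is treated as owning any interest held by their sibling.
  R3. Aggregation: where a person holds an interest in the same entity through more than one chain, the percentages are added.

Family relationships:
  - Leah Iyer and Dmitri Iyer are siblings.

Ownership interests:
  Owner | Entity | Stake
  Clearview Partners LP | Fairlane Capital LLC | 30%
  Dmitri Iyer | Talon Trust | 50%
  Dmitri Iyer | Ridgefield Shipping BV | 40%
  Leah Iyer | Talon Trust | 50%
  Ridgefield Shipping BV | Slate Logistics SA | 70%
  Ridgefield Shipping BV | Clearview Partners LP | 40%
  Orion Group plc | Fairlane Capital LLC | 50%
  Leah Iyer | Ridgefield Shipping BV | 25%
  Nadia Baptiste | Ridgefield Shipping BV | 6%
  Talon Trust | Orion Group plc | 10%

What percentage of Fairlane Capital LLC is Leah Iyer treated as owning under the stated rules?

12.8%

By sibling attribution (R2), Leah Iyer is treated as also owning Dmitri Iyer's interest in Ridgefield Shipping BV, giving 25% + 40% = 65%.
By sibling attribution (R2), Leah Iyer is treated as also owning Dmitri Iyer's interest in Talon Trust, giving 50% + 50% = 100%.
Chain via Ridgefield Shipping BV → Clearview Partners LP (R1): 65% × 40% × 30% = 7.8% of Fairlane Capital LLC.
Chain via Talon Trust → Orion Group plc (R1): 100% × 10% × 50% = 5% of Fairlane Capital LLC.
Aggregating (R3): 7.8% + 5% = 12.8%.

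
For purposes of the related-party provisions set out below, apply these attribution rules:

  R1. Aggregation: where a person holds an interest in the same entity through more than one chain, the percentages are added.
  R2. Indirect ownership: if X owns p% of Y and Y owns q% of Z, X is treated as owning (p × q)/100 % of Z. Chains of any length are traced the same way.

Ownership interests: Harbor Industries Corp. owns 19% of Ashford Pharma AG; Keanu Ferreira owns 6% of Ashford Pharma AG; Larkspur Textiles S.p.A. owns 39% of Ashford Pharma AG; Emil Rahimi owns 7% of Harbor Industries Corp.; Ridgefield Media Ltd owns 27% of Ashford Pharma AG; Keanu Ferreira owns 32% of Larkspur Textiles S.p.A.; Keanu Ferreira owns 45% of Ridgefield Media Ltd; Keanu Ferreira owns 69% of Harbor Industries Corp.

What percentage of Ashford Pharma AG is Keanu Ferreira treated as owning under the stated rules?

43.74%

Chain via Harbor Industries Corp. (R2): 69% × 19% = 13.11% of Ashford Pharma AG.
Chain via Ridgefield Media Ltd (R2): 45% × 27% = 12.15% of Ashford Pharma AG.
Chain via Larkspur Textiles S.p.A. (R2): 32% × 39% = 12.48% of Ashford Pharma AG.
Direct interest in Ashford Pharma AG: 6%.
Aggregating (R1): 13.11% + 12.15% + 12.48% + 6% = 43.74%.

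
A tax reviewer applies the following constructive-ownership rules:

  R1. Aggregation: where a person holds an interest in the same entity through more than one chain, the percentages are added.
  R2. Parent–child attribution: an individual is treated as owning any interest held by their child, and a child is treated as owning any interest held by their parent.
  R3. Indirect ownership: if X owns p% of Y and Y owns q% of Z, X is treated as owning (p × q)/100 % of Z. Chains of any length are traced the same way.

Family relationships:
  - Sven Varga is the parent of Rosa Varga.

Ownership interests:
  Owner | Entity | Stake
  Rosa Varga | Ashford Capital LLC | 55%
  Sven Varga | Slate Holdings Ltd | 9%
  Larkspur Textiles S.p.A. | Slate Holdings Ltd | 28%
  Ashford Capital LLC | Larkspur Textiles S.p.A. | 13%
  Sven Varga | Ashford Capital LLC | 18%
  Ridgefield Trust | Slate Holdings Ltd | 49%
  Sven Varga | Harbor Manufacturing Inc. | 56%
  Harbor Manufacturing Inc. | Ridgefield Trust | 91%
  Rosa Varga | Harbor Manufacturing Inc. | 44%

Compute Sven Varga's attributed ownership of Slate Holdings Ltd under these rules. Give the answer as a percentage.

56.2472%

By parent–child attribution (R2), Sven Varga is treated as also owning Rosa Varga's interest in Ashford Capital LLC, giving 18% + 55% = 73%.
By parent–child attribution (R2), Sven Varga is treated as also owning Rosa Varga's interest in Harbor Manufacturing Inc, giving 56% + 44% = 100%.
Chain via Ashford Capital LLC → Larkspur Textiles S.p.A. (R3): 73% × 13% × 28% = 2.6572% of Slate Holdings Ltd.
Chain via Harbor Manufacturing Inc. → Ridgefield Trust (R3): 100% × 91% × 49% = 44.59% of Slate Holdings Ltd.
Direct interest in Slate Holdings Ltd: 9%.
Aggregating (R1): 2.6572% + 44.59% + 9% = 56.2472%.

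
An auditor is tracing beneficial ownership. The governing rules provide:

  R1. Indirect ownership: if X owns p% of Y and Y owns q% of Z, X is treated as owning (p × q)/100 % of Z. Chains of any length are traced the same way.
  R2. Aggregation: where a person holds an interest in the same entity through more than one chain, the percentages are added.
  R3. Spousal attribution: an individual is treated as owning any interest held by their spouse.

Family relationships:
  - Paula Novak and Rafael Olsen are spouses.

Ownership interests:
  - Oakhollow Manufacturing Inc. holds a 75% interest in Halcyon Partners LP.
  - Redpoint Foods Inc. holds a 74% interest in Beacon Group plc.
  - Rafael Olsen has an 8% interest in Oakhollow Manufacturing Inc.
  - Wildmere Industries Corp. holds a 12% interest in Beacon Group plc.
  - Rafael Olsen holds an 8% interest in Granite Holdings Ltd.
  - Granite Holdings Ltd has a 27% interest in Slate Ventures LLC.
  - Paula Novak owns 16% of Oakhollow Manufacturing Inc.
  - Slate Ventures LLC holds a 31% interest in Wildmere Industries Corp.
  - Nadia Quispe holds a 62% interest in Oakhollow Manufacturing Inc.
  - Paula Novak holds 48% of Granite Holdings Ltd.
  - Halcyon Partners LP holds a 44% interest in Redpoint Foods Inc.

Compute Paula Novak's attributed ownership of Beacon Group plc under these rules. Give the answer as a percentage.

By spousal attribution (R3), Paula Novak is treated as also owning Rafael Olsen's interest in Granite Holdings Ltd, giving 48% + 8% = 56%.
By spousal attribution (R3), Paula Novak is treated as also owning Rafael Olsen's interest in Oakhollow Manufacturing Inc, giving 16% + 8% = 24%.
Chain via Granite Holdings Ltd → Slate Ventures LLC → Wildmere Industries Corp. (R1): 56% × 27% × 31% × 12% = 0.562464% of Beacon Group plc.
Chain via Oakhollow Manufacturing Inc. → Halcyon Partners LP → Redpoint Foods Inc. (R1): 24% × 75% × 44% × 74% = 5.8608% of Beacon Group plc.
Aggregating (R2): 0.562464% + 5.8608% = 6.423264%.

6.423264%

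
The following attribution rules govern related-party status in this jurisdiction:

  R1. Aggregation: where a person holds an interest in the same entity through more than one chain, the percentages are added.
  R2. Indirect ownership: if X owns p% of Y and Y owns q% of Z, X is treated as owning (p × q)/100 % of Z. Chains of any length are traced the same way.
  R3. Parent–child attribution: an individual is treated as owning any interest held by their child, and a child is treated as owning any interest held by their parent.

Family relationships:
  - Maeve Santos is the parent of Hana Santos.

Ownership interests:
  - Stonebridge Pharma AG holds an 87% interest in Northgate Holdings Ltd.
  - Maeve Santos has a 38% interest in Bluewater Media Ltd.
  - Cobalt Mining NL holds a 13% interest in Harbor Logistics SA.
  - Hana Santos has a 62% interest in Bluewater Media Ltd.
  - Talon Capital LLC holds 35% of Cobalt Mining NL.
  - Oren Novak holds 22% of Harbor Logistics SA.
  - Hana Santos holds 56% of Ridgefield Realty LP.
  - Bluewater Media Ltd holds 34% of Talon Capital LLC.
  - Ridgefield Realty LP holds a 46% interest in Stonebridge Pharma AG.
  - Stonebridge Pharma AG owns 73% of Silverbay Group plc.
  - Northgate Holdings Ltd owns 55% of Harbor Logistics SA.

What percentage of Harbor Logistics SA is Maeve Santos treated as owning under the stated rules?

By parent–child attribution (R3), Maeve Santos is treated as also owning Hana Santos's interest in Bluewater Media Ltd, giving 38% + 62% = 100%.
By parent–child attribution (R3), Maeve Santos is treated as owning Hana Santos's 56% interest in Ridgefield Realty LP.
Chain via Bluewater Media Ltd → Talon Capital LLC → Cobalt Mining NL (R2): 100% × 34% × 35% × 13% = 1.547% of Harbor Logistics SA.
Chain via Ridgefield Realty LP → Stonebridge Pharma AG → Northgate Holdings Ltd (R2): 56% × 46% × 87% × 55% = 12.32616% of Harbor Logistics SA.
Aggregating (R1): 1.547% + 12.32616% = 13.87316%.

13.87316%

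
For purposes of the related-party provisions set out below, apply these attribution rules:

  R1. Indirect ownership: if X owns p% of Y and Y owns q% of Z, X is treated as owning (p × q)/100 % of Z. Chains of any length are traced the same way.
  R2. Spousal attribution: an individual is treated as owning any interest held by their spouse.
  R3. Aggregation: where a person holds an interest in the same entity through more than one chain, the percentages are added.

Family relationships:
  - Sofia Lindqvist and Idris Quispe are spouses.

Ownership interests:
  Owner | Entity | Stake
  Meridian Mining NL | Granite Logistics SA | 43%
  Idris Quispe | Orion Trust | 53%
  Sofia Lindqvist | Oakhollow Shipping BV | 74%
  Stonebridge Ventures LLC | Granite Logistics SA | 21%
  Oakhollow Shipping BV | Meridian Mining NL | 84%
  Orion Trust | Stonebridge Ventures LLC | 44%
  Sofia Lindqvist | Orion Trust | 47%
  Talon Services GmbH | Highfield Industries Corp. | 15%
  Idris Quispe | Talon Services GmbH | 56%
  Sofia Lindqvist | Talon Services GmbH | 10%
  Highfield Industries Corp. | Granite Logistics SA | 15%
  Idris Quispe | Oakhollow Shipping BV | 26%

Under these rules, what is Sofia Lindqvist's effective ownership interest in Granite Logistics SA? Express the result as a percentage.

By spousal attribution (R2), Sofia Lindqvist is treated as also owning Idris Quispe's interest in Talon Services GmbH, giving 10% + 56% = 66%.
By spousal attribution (R2), Sofia Lindqvist is treated as also owning Idris Quispe's interest in Oakhollow Shipping BV, giving 74% + 26% = 100%.
By spousal attribution (R2), Sofia Lindqvist is treated as also owning Idris Quispe's interest in Orion Trust, giving 47% + 53% = 100%.
Chain via Talon Services GmbH → Highfield Industries Corp. (R1): 66% × 15% × 15% = 1.485% of Granite Logistics SA.
Chain via Oakhollow Shipping BV → Meridian Mining NL (R1): 100% × 84% × 43% = 36.12% of Granite Logistics SA.
Chain via Orion Trust → Stonebridge Ventures LLC (R1): 100% × 44% × 21% = 9.24% of Granite Logistics SA.
Aggregating (R3): 1.485% + 36.12% + 9.24% = 46.845%.

46.845%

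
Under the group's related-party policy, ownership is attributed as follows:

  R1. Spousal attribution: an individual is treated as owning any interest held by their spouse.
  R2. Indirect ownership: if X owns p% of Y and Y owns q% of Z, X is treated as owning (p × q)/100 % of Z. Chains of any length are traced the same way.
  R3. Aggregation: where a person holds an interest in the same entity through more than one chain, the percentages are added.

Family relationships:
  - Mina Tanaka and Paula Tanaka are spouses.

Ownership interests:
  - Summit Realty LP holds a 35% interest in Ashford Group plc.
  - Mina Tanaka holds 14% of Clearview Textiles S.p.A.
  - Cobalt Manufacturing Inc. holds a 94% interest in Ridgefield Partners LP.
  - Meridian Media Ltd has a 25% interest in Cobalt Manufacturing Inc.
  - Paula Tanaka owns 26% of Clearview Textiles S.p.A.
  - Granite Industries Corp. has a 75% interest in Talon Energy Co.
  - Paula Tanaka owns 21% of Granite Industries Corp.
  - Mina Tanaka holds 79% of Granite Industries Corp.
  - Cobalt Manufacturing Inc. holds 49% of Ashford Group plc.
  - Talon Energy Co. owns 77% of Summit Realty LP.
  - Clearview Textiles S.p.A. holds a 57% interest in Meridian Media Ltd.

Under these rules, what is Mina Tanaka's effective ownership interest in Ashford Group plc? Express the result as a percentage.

23.0055%

By spousal attribution (R1), Mina Tanaka is treated as also owning Paula Tanaka's interest in Clearview Textiles S.p.A, giving 14% + 26% = 40%.
By spousal attribution (R1), Mina Tanaka is treated as also owning Paula Tanaka's interest in Granite Industries Corp, giving 79% + 21% = 100%.
Chain via Clearview Textiles S.p.A. → Meridian Media Ltd → Cobalt Manufacturing Inc. (R2): 40% × 57% × 25% × 49% = 2.793% of Ashford Group plc.
Chain via Granite Industries Corp. → Talon Energy Co. → Summit Realty LP (R2): 100% × 75% × 77% × 35% = 20.2125% of Ashford Group plc.
Aggregating (R3): 2.793% + 20.2125% = 23.0055%.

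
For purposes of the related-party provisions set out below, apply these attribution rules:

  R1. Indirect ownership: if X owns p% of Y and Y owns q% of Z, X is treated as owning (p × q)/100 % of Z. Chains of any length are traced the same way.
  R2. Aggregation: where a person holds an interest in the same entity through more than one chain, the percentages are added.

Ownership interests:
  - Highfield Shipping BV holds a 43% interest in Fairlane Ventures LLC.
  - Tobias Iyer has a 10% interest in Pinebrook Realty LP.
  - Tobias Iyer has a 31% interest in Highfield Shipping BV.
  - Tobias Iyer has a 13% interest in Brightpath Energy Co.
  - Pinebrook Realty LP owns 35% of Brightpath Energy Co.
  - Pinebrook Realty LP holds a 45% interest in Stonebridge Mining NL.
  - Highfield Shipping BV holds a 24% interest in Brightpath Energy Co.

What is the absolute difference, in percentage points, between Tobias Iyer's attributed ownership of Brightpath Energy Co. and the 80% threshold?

56.06

Chain via Pinebrook Realty LP (R1): 10% × 35% = 3.5% of Brightpath Energy Co.
Chain via Highfield Shipping BV (R1): 31% × 24% = 7.44% of Brightpath Energy Co.
Direct interest in Brightpath Energy Co: 13%.
Aggregating (R2): 3.5% + 7.44% + 13% = 23.94%.
23.94% falls short of the 80% threshold by 56.06 percentage points.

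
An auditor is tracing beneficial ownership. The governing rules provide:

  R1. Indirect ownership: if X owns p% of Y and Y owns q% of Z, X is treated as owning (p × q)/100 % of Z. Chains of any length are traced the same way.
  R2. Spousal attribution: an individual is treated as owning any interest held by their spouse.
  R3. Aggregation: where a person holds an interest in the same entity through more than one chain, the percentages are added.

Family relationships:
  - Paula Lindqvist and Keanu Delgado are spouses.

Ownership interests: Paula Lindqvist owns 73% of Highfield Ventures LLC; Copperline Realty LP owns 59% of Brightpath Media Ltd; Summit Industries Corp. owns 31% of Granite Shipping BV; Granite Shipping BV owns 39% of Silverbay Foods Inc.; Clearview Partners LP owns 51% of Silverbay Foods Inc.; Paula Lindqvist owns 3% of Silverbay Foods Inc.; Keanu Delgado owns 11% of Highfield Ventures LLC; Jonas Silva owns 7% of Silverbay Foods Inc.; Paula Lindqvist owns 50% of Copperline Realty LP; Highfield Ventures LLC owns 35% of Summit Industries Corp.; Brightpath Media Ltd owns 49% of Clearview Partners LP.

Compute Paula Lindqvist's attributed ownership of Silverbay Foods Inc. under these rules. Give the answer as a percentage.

13.92651%

By spousal attribution (R2), Paula Lindqvist is treated as also owning Keanu Delgado's interest in Highfield Ventures LLC, giving 73% + 11% = 84%.
Chain via Copperline Realty LP → Brightpath Media Ltd → Clearview Partners LP (R1): 50% × 59% × 49% × 51% = 7.37205% of Silverbay Foods Inc.
Chain via Highfield Ventures LLC → Summit Industries Corp. → Granite Shipping BV (R1): 84% × 35% × 31% × 39% = 3.55446% of Silverbay Foods Inc.
Direct interest in Silverbay Foods Inc: 3%.
Aggregating (R3): 7.37205% + 3.55446% + 3% = 13.92651%.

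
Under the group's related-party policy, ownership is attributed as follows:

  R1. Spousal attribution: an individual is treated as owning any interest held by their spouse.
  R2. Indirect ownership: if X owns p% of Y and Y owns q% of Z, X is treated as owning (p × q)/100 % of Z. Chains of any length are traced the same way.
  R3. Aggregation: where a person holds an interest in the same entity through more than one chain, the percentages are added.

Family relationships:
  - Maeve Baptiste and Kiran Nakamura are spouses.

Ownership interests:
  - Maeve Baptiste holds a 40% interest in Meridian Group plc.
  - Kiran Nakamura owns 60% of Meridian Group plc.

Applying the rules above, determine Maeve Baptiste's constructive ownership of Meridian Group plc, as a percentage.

By spousal attribution (R1), Maeve Baptiste is treated as also owning Kiran Nakamura's interest in Meridian Group plc, giving 40% + 60% = 100%.
Direct interest in Meridian Group plc: 100%.

100%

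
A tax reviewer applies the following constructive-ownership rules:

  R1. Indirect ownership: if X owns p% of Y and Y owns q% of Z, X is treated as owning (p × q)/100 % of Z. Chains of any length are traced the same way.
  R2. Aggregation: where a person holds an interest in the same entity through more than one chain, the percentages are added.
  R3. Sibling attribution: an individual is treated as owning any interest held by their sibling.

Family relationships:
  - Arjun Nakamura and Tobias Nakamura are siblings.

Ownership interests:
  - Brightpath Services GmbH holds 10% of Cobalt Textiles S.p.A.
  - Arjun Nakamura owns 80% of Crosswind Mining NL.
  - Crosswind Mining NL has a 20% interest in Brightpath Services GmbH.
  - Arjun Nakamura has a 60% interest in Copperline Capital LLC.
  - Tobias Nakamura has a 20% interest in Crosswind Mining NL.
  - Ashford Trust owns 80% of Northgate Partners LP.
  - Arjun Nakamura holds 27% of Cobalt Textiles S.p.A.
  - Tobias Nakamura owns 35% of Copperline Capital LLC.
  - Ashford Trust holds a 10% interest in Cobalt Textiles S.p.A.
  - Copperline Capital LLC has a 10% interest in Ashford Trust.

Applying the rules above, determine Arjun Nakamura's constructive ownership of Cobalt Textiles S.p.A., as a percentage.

29.95%

By sibling attribution (R3), Arjun Nakamura is treated as also owning Tobias Nakamura's interest in Crosswind Mining NL, giving 80% + 20% = 100%.
By sibling attribution (R3), Arjun Nakamura is treated as also owning Tobias Nakamura's interest in Copperline Capital LLC, giving 60% + 35% = 95%.
Chain via Crosswind Mining NL → Brightpath Services GmbH (R1): 100% × 20% × 10% = 2% of Cobalt Textiles S.p.A.
Chain via Copperline Capital LLC → Ashford Trust (R1): 95% × 10% × 10% = 0.95% of Cobalt Textiles S.p.A.
Direct interest in Cobalt Textiles S.p.A: 27%.
Aggregating (R2): 2% + 0.95% + 27% = 29.95%.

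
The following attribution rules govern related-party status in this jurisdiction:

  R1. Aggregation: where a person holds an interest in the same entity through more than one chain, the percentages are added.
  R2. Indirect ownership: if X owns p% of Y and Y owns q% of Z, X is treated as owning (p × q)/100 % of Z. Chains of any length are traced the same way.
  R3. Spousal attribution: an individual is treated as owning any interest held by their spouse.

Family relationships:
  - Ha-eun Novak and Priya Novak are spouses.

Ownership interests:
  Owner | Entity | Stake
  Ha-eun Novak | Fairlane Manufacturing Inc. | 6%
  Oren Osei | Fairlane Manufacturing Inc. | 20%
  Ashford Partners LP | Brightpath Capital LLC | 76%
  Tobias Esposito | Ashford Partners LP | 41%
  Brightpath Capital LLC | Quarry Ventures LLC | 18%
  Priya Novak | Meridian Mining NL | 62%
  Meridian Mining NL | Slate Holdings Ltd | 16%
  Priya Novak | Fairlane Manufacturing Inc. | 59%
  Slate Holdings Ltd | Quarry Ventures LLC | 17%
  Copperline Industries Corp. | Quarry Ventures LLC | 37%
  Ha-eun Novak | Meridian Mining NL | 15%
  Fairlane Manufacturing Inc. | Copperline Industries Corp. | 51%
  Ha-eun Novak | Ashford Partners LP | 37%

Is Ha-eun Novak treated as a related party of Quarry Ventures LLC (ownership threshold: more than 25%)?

By spousal attribution (R3), Ha-eun Novak is treated as also owning Priya Novak's interest in Meridian Mining NL, giving 15% + 62% = 77%.
By spousal attribution (R3), Ha-eun Novak is treated as also owning Priya Novak's interest in Fairlane Manufacturing Inc, giving 6% + 59% = 65%.
Chain via Meridian Mining NL → Slate Holdings Ltd (R2): 77% × 16% × 17% = 2.0944% of Quarry Ventures LLC.
Chain via Fairlane Manufacturing Inc. → Copperline Industries Corp. (R2): 65% × 51% × 37% = 12.2655% of Quarry Ventures LLC.
Chain via Ashford Partners LP → Brightpath Capital LLC (R2): 37% × 76% × 18% = 5.0616% of Quarry Ventures LLC.
Aggregating (R1): 2.0944% + 12.2655% + 5.0616% = 19.4215%.
19.4215% does not exceed the 25% threshold, so Ha-eun is not a related party to Quarry Ventures LLC.

No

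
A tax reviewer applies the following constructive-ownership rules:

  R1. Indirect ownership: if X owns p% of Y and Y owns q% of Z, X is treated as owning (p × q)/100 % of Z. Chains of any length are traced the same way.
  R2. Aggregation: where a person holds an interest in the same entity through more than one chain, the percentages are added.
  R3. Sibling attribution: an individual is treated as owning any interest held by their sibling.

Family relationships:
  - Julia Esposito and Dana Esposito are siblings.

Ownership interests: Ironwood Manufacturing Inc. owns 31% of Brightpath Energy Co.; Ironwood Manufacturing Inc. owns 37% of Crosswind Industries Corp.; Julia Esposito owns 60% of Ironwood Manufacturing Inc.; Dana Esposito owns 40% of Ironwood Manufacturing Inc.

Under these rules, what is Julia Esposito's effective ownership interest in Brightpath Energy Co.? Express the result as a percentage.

By sibling attribution (R3), Julia Esposito is treated as also owning Dana Esposito's interest in Ironwood Manufacturing Inc, giving 60% + 40% = 100%.
Chain via Ironwood Manufacturing Inc. (R1): 100% × 31% = 31% of Brightpath Energy Co.

31%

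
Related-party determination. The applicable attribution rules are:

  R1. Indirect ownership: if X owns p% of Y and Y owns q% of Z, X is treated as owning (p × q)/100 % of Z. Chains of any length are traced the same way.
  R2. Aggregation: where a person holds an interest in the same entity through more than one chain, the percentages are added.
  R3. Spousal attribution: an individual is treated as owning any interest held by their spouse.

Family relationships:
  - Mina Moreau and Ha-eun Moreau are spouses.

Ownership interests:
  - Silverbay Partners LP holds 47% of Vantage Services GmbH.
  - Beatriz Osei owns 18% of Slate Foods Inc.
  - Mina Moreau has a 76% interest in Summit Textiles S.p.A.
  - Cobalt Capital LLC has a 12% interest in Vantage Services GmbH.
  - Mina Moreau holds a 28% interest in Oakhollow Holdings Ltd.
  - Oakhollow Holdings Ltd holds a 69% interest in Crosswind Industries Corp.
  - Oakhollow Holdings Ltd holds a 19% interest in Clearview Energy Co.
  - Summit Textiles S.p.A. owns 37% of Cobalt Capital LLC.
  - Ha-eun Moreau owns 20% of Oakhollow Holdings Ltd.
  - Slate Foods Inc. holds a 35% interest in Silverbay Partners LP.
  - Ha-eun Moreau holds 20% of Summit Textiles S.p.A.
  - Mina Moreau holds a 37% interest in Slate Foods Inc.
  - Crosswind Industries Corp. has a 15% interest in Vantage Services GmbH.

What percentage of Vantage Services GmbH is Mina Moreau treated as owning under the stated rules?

By spousal attribution (R3), Mina Moreau is treated as also owning Ha-eun Moreau's interest in Oakhollow Holdings Ltd, giving 28% + 20% = 48%.
By spousal attribution (R3), Mina Moreau is treated as also owning Ha-eun Moreau's interest in Summit Textiles S.p.A, giving 76% + 20% = 96%.
Chain via Slate Foods Inc. → Silverbay Partners LP (R1): 37% × 35% × 47% = 6.0865% of Vantage Services GmbH.
Chain via Oakhollow Holdings Ltd → Crosswind Industries Corp. (R1): 48% × 69% × 15% = 4.968% of Vantage Services GmbH.
Chain via Summit Textiles S.p.A. → Cobalt Capital LLC (R1): 96% × 37% × 12% = 4.2624% of Vantage Services GmbH.
Aggregating (R2): 6.0865% + 4.968% + 4.2624% = 15.3169%.

15.3169%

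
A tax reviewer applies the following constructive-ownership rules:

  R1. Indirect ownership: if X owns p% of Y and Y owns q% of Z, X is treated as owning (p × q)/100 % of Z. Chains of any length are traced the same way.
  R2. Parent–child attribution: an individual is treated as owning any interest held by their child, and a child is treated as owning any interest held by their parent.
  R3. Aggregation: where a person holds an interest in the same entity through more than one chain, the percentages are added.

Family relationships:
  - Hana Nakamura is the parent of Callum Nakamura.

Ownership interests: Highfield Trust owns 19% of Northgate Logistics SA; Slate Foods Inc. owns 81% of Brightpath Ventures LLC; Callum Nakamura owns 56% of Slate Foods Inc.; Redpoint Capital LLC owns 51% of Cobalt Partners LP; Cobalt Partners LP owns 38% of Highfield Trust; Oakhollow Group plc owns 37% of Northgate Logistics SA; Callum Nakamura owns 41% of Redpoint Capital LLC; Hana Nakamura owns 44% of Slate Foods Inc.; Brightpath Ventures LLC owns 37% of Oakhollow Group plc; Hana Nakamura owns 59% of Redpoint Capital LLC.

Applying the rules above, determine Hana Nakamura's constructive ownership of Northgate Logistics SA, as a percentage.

By parent–child attribution (R2), Hana Nakamura is treated as also owning Callum Nakamura's interest in Redpoint Capital LLC, giving 59% + 41% = 100%.
By parent–child attribution (R2), Hana Nakamura is treated as also owning Callum Nakamura's interest in Slate Foods Inc, giving 44% + 56% = 100%.
Chain via Redpoint Capital LLC → Cobalt Partners LP → Highfield Trust (R1): 100% × 51% × 38% × 19% = 3.6822% of Northgate Logistics SA.
Chain via Slate Foods Inc. → Brightpath Ventures LLC → Oakhollow Group plc (R1): 100% × 81% × 37% × 37% = 11.0889% of Northgate Logistics SA.
Aggregating (R3): 3.6822% + 11.0889% = 14.7711%.

14.7711%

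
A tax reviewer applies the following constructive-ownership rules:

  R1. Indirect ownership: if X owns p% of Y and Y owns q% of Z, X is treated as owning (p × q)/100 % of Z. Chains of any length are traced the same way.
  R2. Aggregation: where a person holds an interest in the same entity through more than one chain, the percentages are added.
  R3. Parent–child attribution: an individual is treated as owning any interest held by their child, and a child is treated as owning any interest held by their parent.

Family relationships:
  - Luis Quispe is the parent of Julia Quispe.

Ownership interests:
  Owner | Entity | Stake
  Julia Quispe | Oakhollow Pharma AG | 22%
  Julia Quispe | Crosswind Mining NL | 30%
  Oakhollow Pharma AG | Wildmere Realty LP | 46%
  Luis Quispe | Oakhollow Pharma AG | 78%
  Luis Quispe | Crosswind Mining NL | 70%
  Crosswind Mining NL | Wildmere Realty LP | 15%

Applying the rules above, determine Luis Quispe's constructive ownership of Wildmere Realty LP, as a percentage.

61%

By parent–child attribution (R3), Luis Quispe is treated as also owning Julia Quispe's interest in Crosswind Mining NL, giving 70% + 30% = 100%.
By parent–child attribution (R3), Luis Quispe is treated as also owning Julia Quispe's interest in Oakhollow Pharma AG, giving 78% + 22% = 100%.
Chain via Crosswind Mining NL (R1): 100% × 15% = 15% of Wildmere Realty LP.
Chain via Oakhollow Pharma AG (R1): 100% × 46% = 46% of Wildmere Realty LP.
Aggregating (R2): 15% + 46% = 61%.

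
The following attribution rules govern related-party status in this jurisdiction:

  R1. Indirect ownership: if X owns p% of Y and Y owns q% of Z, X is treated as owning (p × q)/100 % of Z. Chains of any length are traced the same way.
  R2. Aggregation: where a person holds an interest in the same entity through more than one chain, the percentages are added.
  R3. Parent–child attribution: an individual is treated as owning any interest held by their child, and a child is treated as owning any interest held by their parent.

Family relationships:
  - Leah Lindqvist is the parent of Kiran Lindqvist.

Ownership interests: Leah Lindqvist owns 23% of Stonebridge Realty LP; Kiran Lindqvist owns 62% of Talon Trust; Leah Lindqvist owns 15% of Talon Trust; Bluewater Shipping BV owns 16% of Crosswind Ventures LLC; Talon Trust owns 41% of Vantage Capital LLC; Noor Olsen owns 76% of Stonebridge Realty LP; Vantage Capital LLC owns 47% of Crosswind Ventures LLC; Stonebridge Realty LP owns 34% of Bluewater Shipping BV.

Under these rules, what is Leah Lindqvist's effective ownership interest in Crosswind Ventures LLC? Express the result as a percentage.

16.0891%

By parent–child attribution (R3), Leah Lindqvist is treated as also owning Kiran Lindqvist's interest in Talon Trust, giving 15% + 62% = 77%.
Chain via Stonebridge Realty LP → Bluewater Shipping BV (R1): 23% × 34% × 16% = 1.2512% of Crosswind Ventures LLC.
Chain via Talon Trust → Vantage Capital LLC (R1): 77% × 41% × 47% = 14.8379% of Crosswind Ventures LLC.
Aggregating (R2): 1.2512% + 14.8379% = 16.0891%.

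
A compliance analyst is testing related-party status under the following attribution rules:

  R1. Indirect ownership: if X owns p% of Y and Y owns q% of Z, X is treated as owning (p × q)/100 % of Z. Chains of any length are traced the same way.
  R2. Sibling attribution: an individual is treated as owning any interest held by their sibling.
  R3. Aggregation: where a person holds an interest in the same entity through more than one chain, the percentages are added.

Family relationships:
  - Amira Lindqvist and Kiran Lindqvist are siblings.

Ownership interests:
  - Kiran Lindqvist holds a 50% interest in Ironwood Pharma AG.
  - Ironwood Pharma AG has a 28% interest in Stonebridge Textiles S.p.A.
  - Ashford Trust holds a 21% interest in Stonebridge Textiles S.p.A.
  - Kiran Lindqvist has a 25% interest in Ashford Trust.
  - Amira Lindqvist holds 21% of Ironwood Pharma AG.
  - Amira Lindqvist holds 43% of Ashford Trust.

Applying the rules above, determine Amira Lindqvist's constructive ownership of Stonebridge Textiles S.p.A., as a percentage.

34.16%

By sibling attribution (R2), Amira Lindqvist is treated as also owning Kiran Lindqvist's interest in Ashford Trust, giving 43% + 25% = 68%.
By sibling attribution (R2), Amira Lindqvist is treated as also owning Kiran Lindqvist's interest in Ironwood Pharma AG, giving 21% + 50% = 71%.
Chain via Ashford Trust (R1): 68% × 21% = 14.28% of Stonebridge Textiles S.p.A.
Chain via Ironwood Pharma AG (R1): 71% × 28% = 19.88% of Stonebridge Textiles S.p.A.
Aggregating (R3): 14.28% + 19.88% = 34.16%.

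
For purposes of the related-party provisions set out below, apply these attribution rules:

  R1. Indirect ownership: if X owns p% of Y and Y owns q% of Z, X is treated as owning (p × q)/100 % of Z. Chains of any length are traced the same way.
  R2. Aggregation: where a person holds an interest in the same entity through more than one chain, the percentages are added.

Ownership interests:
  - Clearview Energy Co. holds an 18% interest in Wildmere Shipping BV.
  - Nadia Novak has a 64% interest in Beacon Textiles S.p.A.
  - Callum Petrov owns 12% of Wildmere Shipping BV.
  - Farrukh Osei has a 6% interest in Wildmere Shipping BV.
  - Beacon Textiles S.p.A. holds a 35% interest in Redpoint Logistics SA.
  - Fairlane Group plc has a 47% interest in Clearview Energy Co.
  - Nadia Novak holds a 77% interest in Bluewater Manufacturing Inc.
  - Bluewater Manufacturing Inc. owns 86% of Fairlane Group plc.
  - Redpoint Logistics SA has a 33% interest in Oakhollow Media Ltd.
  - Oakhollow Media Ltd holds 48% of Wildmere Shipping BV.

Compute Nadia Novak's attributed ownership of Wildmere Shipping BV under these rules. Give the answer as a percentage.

Chain via Beacon Textiles S.p.A. → Redpoint Logistics SA → Oakhollow Media Ltd (R1): 64% × 35% × 33% × 48% = 3.54816% of Wildmere Shipping BV.
Chain via Bluewater Manufacturing Inc. → Fairlane Group plc → Clearview Energy Co. (R1): 77% × 86% × 47% × 18% = 5.602212% of Wildmere Shipping BV.
Aggregating (R2): 3.54816% + 5.602212% = 9.150372%.

9.150372%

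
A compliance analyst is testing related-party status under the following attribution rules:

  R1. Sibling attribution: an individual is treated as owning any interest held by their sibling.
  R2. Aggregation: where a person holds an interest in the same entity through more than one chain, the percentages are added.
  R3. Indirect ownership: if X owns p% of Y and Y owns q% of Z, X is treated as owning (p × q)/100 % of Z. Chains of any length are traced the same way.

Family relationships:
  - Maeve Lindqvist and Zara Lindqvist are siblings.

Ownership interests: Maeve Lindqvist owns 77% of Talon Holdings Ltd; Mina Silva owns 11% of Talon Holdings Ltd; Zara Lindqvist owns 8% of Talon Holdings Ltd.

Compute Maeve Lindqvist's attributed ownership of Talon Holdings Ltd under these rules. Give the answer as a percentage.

85%

By sibling attribution (R1), Maeve Lindqvist is treated as also owning Zara Lindqvist's interest in Talon Holdings Ltd, giving 77% + 8% = 85%.
Direct interest in Talon Holdings Ltd: 85%.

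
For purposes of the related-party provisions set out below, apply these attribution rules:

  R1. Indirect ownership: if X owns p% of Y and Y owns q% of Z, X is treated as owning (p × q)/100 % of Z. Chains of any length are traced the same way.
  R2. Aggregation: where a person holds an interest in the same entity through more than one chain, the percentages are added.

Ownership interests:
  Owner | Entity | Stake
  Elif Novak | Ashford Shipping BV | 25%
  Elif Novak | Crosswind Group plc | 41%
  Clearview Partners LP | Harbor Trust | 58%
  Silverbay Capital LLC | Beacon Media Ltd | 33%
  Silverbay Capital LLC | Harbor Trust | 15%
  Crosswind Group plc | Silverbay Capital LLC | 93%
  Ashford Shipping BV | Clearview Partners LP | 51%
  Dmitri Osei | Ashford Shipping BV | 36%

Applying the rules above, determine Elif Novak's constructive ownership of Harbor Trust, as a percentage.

Chain via Ashford Shipping BV → Clearview Partners LP (R1): 25% × 51% × 58% = 7.395% of Harbor Trust.
Chain via Crosswind Group plc → Silverbay Capital LLC (R1): 41% × 93% × 15% = 5.7195% of Harbor Trust.
Aggregating (R2): 7.395% + 5.7195% = 13.1145%.

13.1145%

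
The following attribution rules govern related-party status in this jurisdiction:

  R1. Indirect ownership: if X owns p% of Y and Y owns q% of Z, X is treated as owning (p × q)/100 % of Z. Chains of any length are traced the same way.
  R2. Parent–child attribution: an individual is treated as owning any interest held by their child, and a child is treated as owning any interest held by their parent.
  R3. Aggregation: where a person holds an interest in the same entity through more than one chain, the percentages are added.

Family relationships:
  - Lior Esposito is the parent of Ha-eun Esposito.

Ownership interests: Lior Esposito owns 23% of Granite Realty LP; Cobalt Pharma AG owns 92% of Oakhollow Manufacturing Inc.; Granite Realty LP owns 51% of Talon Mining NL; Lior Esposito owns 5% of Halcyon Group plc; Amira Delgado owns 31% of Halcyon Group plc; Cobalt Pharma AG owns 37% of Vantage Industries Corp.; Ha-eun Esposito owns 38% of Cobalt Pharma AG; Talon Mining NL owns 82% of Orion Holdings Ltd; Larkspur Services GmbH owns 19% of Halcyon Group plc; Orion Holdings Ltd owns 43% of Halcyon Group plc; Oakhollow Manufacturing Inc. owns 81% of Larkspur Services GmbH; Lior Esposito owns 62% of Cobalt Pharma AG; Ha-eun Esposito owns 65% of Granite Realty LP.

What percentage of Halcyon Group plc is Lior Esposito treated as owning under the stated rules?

By parent–child attribution (R2), Lior Esposito is treated as also owning Ha-eun Esposito's interest in Granite Realty LP, giving 23% + 65% = 88%.
By parent–child attribution (R2), Lior Esposito is treated as also owning Ha-eun Esposito's interest in Cobalt Pharma AG, giving 62% + 38% = 100%.
Chain via Granite Realty LP → Talon Mining NL → Orion Holdings Ltd (R1): 88% × 51% × 82% × 43% = 15.824688% of Halcyon Group plc.
Chain via Cobalt Pharma AG → Oakhollow Manufacturing Inc. → Larkspur Services GmbH (R1): 100% × 92% × 81% × 19% = 14.1588% of Halcyon Group plc.
Direct interest in Halcyon Group plc: 5%.
Aggregating (R3): 15.824688% + 14.1588% + 5% = 34.983488%.

34.983488%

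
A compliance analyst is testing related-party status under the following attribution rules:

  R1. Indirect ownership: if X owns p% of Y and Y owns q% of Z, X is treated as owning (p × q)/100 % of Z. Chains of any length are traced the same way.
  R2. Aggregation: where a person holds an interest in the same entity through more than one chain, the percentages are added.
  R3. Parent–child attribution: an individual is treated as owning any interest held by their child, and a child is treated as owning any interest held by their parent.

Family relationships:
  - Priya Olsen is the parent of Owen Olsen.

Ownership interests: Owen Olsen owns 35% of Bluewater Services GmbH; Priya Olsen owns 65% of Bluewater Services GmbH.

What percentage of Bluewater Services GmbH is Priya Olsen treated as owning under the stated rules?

100%

By parent–child attribution (R3), Priya Olsen is treated as also owning Owen Olsen's interest in Bluewater Services GmbH, giving 65% + 35% = 100%.
Direct interest in Bluewater Services GmbH: 100%.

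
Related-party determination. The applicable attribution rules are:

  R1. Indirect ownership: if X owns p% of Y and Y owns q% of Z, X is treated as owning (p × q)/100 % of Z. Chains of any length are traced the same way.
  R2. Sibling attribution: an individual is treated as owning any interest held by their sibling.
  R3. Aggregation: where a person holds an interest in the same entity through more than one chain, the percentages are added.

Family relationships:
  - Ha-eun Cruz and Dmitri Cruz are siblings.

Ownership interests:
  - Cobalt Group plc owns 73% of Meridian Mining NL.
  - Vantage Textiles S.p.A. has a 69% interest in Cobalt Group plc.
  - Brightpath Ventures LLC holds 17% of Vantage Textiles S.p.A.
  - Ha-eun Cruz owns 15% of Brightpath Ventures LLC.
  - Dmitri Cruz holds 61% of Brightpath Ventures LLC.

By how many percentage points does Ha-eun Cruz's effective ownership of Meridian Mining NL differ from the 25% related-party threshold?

By sibling attribution (R2), Ha-eun Cruz is treated as also owning Dmitri Cruz's interest in Brightpath Ventures LLC, giving 15% + 61% = 76%.
Chain via Brightpath Ventures LLC → Vantage Textiles S.p.A. → Cobalt Group plc (R1): 76% × 17% × 69% × 73% = 6.507804% of Meridian Mining NL.
6.507804% falls short of the 25% threshold by 18.492196 percentage points.

18.492196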